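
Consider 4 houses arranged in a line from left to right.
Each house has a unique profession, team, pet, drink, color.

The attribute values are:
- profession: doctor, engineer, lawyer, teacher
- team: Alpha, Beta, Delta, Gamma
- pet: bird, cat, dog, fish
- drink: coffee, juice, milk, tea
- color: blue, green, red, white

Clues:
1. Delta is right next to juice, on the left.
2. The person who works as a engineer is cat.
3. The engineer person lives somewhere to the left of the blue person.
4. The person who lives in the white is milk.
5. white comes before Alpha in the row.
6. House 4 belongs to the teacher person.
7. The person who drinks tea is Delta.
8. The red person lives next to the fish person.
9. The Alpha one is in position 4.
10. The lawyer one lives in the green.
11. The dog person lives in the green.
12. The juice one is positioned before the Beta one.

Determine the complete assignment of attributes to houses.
Solution:

House | Profession | Team | Pet | Drink | Color
-----------------------------------------------
  1   | lawyer | Delta | dog | tea | green
  2   | engineer | Gamma | cat | juice | red
  3   | doctor | Beta | fish | milk | white
  4   | teacher | Alpha | bird | coffee | blue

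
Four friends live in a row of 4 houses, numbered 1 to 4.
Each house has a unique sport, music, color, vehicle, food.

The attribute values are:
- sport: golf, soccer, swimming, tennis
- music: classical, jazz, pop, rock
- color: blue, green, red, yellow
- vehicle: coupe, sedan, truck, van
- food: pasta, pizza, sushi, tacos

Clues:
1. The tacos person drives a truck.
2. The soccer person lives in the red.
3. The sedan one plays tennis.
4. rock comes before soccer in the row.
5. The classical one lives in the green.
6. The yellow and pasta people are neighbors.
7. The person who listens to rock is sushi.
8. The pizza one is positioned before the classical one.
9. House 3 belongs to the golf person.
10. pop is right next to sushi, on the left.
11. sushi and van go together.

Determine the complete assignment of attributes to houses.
Solution:

House | Sport | Music | Color | Vehicle | Food
----------------------------------------------
  1   | tennis | pop | blue | sedan | pizza
  2   | swimming | rock | yellow | van | sushi
  3   | golf | classical | green | coupe | pasta
  4   | soccer | jazz | red | truck | tacos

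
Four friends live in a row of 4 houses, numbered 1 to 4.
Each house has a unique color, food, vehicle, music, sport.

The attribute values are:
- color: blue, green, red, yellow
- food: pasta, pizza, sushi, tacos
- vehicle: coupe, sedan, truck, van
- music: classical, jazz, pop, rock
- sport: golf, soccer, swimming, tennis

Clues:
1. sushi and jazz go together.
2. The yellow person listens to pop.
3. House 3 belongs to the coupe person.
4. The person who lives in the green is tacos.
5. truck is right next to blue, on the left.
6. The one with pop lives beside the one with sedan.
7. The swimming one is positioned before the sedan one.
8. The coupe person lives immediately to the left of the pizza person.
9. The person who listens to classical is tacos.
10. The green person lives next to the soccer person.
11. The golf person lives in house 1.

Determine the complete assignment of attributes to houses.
Solution:

House | Color | Food | Vehicle | Music | Sport
----------------------------------------------
  1   | green | tacos | truck | classical | golf
  2   | blue | sushi | van | jazz | soccer
  3   | yellow | pasta | coupe | pop | swimming
  4   | red | pizza | sedan | rock | tennis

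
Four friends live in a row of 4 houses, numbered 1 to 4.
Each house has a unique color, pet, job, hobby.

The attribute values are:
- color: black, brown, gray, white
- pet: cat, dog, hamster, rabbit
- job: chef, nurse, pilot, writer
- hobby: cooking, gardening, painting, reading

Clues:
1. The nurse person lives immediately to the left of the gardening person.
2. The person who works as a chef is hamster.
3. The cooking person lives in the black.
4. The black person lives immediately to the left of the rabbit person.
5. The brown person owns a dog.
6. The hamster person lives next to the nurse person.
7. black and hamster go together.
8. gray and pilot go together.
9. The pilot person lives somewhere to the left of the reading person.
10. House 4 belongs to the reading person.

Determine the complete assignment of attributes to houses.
Solution:

House | Color | Pet | Job | Hobby
---------------------------------
  1   | black | hamster | chef | cooking
  2   | white | rabbit | nurse | painting
  3   | gray | cat | pilot | gardening
  4   | brown | dog | writer | reading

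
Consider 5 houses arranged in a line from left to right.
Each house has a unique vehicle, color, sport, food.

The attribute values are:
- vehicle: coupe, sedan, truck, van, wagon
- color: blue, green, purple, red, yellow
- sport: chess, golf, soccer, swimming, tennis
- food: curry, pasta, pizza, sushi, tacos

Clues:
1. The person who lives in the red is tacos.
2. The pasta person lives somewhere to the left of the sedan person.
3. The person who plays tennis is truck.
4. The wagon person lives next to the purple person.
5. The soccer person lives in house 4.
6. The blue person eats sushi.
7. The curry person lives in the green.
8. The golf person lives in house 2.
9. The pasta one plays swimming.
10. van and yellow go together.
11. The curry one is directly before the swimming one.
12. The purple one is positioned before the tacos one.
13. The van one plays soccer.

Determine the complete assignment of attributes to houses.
Solution:

House | Vehicle | Color | Sport | Food
--------------------------------------
  1   | truck | blue | tennis | sushi
  2   | wagon | green | golf | curry
  3   | coupe | purple | swimming | pasta
  4   | van | yellow | soccer | pizza
  5   | sedan | red | chess | tacos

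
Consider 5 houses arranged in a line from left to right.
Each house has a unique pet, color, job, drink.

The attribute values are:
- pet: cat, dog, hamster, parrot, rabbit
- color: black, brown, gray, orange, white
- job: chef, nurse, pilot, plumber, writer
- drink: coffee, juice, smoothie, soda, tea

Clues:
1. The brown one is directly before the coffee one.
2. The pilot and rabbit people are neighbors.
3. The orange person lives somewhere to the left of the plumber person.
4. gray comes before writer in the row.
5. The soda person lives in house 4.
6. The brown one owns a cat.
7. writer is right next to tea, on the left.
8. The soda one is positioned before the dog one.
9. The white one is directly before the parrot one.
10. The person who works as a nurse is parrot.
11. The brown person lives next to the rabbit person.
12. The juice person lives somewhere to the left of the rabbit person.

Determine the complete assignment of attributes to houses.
Solution:

House | Pet | Color | Job | Drink
---------------------------------
  1   | cat | brown | pilot | juice
  2   | rabbit | white | chef | coffee
  3   | parrot | gray | nurse | smoothie
  4   | hamster | orange | writer | soda
  5   | dog | black | plumber | tea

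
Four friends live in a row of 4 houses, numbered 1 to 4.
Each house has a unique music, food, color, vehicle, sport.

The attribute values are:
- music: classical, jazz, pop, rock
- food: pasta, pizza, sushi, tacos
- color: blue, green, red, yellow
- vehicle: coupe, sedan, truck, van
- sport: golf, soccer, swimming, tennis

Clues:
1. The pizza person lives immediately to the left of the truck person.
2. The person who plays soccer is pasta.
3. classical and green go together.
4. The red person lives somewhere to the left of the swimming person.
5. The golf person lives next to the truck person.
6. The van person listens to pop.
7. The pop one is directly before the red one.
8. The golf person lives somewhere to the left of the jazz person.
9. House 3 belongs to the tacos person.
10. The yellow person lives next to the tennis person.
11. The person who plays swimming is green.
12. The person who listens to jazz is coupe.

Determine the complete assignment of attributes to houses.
Solution:

House | Music | Food | Color | Vehicle | Sport
----------------------------------------------
  1   | pop | pizza | yellow | van | golf
  2   | rock | sushi | red | truck | tennis
  3   | classical | tacos | green | sedan | swimming
  4   | jazz | pasta | blue | coupe | soccer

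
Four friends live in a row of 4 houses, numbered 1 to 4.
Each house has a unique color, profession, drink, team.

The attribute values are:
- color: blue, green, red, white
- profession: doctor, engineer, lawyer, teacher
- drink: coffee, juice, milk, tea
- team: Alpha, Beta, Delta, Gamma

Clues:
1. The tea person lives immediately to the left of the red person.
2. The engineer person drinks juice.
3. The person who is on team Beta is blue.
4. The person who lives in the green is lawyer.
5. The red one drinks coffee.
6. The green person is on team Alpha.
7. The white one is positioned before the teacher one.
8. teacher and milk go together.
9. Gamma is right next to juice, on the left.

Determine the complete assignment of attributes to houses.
Solution:

House | Color | Profession | Drink | Team
-----------------------------------------
  1   | green | lawyer | tea | Alpha
  2   | red | doctor | coffee | Gamma
  3   | white | engineer | juice | Delta
  4   | blue | teacher | milk | Beta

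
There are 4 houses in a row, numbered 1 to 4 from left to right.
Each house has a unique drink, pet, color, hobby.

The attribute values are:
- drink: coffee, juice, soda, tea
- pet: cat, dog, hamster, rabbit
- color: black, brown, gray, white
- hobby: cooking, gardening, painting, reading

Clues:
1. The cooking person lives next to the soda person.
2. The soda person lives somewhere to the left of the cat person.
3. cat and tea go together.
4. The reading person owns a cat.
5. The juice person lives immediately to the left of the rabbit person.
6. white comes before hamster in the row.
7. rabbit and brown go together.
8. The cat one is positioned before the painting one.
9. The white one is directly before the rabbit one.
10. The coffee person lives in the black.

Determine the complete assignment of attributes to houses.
Solution:

House | Drink | Pet | Color | Hobby
-----------------------------------
  1   | juice | dog | white | cooking
  2   | soda | rabbit | brown | gardening
  3   | tea | cat | gray | reading
  4   | coffee | hamster | black | painting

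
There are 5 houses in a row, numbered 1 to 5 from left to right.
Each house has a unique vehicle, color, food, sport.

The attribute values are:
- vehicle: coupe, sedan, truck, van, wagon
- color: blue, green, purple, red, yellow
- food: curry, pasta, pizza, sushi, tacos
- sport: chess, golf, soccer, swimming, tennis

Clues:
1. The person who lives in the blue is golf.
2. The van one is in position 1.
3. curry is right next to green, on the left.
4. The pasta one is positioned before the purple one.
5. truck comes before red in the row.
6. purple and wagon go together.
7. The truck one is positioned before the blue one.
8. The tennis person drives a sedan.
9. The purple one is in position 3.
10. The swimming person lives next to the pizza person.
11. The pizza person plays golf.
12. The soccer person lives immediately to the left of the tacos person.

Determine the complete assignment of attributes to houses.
Solution:

House | Vehicle | Color | Food | Sport
--------------------------------------
  1   | van | yellow | curry | chess
  2   | truck | green | pasta | soccer
  3   | wagon | purple | tacos | swimming
  4   | coupe | blue | pizza | golf
  5   | sedan | red | sushi | tennis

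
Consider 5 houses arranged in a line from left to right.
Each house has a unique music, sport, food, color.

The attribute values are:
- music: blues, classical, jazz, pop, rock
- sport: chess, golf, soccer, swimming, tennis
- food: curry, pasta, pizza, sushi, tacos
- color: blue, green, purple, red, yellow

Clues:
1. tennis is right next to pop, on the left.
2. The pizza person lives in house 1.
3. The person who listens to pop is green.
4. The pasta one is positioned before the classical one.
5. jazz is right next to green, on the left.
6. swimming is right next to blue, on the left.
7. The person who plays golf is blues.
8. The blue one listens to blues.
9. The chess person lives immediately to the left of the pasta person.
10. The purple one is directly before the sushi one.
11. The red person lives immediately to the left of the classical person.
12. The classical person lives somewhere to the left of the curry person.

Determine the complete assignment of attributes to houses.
Solution:

House | Music | Sport | Food | Color
------------------------------------
  1   | jazz | tennis | pizza | purple
  2   | pop | chess | sushi | green
  3   | rock | soccer | pasta | red
  4   | classical | swimming | tacos | yellow
  5   | blues | golf | curry | blue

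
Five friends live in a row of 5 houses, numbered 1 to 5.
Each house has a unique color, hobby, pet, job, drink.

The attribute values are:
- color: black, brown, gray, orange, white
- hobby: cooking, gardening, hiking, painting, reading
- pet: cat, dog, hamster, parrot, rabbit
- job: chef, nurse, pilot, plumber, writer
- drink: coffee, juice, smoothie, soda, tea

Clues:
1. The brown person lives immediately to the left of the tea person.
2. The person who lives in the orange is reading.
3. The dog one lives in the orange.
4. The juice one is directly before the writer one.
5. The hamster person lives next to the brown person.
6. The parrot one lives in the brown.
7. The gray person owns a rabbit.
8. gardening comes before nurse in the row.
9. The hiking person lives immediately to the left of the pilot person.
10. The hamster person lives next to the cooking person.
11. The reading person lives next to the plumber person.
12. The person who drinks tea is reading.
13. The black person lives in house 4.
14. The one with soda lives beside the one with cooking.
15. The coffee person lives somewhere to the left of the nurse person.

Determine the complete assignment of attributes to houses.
Solution:

House | Color | Hobby | Pet | Job | Drink
-----------------------------------------
  1   | white | hiking | hamster | chef | soda
  2   | brown | cooking | parrot | pilot | juice
  3   | orange | reading | dog | writer | tea
  4   | black | gardening | cat | plumber | coffee
  5   | gray | painting | rabbit | nurse | smoothie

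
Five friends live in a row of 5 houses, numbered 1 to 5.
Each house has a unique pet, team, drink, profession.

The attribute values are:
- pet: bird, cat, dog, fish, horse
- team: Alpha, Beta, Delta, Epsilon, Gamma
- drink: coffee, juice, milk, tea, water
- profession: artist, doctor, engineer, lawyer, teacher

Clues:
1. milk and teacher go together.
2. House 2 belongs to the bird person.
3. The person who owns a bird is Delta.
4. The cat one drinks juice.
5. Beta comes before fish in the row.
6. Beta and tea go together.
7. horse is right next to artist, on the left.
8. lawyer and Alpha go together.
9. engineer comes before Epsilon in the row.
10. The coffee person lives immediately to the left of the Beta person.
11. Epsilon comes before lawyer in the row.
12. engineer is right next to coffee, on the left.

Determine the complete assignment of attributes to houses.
Solution:

House | Pet | Team | Drink | Profession
---------------------------------------
  1   | horse | Gamma | water | engineer
  2   | bird | Delta | coffee | artist
  3   | dog | Beta | tea | doctor
  4   | fish | Epsilon | milk | teacher
  5   | cat | Alpha | juice | lawyer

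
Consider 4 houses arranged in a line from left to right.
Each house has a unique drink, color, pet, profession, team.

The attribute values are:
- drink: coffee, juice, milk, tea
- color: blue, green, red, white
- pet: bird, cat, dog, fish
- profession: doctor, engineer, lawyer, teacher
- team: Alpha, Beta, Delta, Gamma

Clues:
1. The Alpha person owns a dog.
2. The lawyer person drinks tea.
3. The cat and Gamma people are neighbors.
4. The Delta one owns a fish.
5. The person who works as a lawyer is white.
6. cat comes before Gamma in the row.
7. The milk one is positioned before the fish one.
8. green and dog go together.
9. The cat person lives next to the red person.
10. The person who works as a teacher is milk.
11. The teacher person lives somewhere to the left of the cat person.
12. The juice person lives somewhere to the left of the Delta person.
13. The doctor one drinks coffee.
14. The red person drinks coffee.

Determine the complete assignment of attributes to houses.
Solution:

House | Drink | Color | Pet | Profession | Team
-----------------------------------------------
  1   | milk | green | dog | teacher | Alpha
  2   | juice | blue | cat | engineer | Beta
  3   | coffee | red | bird | doctor | Gamma
  4   | tea | white | fish | lawyer | Delta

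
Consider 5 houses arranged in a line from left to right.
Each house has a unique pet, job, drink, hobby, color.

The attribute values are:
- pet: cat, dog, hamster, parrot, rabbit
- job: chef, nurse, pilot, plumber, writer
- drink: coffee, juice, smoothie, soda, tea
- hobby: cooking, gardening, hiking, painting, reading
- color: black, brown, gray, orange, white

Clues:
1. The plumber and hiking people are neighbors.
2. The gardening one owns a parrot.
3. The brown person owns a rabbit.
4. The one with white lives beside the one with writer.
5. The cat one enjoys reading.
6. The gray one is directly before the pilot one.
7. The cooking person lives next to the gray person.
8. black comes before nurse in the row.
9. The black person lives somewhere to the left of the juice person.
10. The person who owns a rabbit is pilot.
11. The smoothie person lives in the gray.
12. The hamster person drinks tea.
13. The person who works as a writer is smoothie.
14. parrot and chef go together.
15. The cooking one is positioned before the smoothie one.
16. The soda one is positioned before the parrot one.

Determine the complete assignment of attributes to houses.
Solution:

House | Pet | Job | Drink | Hobby | Color
-----------------------------------------
  1   | hamster | plumber | tea | cooking | white
  2   | dog | writer | smoothie | hiking | gray
  3   | rabbit | pilot | soda | painting | brown
  4   | parrot | chef | coffee | gardening | black
  5   | cat | nurse | juice | reading | orange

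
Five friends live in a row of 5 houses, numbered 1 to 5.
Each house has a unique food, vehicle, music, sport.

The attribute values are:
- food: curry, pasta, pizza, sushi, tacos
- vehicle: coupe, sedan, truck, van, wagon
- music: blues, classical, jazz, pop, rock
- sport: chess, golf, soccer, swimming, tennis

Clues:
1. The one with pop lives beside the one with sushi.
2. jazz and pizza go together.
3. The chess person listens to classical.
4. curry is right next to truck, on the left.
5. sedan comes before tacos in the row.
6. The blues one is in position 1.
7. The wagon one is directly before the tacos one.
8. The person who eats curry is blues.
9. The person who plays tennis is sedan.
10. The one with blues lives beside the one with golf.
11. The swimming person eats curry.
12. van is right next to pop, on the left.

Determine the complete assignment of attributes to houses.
Solution:

House | Food | Vehicle | Music | Sport
--------------------------------------
  1   | curry | van | blues | swimming
  2   | pasta | truck | pop | golf
  3   | sushi | sedan | rock | tennis
  4   | pizza | wagon | jazz | soccer
  5   | tacos | coupe | classical | chess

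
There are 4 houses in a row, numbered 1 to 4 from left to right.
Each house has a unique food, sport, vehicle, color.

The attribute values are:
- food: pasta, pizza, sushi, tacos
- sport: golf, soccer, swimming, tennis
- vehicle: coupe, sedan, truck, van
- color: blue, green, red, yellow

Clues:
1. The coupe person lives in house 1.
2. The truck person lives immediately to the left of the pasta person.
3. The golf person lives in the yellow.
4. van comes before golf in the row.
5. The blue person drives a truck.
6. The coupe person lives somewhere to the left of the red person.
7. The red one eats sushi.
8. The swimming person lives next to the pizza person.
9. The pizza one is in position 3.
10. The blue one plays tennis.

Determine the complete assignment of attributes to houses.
Solution:

House | Food | Sport | Vehicle | Color
--------------------------------------
  1   | tacos | soccer | coupe | green
  2   | sushi | swimming | van | red
  3   | pizza | tennis | truck | blue
  4   | pasta | golf | sedan | yellow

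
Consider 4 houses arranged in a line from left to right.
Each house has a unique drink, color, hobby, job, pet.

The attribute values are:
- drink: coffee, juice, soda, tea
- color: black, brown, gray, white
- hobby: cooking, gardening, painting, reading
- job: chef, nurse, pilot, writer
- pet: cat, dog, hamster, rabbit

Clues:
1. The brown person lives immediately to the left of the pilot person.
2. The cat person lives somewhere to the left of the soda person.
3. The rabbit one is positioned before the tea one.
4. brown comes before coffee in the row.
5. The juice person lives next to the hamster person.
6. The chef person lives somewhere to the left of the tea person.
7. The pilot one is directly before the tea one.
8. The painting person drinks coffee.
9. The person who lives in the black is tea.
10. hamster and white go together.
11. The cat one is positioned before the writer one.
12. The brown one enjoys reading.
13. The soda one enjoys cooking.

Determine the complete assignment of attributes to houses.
Solution:

House | Drink | Color | Hobby | Job | Pet
-----------------------------------------
  1   | juice | brown | reading | chef | rabbit
  2   | coffee | white | painting | pilot | hamster
  3   | tea | black | gardening | nurse | cat
  4   | soda | gray | cooking | writer | dog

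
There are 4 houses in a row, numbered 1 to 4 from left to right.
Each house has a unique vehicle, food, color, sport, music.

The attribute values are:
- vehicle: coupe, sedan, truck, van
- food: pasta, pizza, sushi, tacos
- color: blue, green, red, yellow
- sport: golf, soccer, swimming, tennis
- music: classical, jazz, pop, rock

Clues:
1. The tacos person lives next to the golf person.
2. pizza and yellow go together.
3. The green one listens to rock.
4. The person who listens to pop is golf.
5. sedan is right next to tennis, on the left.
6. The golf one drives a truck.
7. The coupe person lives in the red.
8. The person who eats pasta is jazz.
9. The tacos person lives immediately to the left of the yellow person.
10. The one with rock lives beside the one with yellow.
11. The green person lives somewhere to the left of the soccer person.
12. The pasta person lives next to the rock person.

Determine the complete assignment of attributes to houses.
Solution:

House | Vehicle | Food | Color | Sport | Music
----------------------------------------------
  1   | sedan | pasta | blue | swimming | jazz
  2   | van | tacos | green | tennis | rock
  3   | truck | pizza | yellow | golf | pop
  4   | coupe | sushi | red | soccer | classical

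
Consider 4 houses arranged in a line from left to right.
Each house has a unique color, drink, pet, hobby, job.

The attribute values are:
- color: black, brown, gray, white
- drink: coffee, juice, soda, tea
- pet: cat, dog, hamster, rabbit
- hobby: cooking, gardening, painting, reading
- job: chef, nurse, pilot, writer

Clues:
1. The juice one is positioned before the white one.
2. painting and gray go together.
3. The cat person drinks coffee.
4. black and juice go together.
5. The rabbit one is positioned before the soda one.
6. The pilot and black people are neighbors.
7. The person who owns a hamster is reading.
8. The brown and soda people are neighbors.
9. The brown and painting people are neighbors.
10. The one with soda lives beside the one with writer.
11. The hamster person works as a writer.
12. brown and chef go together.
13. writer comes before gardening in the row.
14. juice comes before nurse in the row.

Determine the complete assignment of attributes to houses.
Solution:

House | Color | Drink | Pet | Hobby | Job
-----------------------------------------
  1   | brown | tea | rabbit | cooking | chef
  2   | gray | soda | dog | painting | pilot
  3   | black | juice | hamster | reading | writer
  4   | white | coffee | cat | gardening | nurse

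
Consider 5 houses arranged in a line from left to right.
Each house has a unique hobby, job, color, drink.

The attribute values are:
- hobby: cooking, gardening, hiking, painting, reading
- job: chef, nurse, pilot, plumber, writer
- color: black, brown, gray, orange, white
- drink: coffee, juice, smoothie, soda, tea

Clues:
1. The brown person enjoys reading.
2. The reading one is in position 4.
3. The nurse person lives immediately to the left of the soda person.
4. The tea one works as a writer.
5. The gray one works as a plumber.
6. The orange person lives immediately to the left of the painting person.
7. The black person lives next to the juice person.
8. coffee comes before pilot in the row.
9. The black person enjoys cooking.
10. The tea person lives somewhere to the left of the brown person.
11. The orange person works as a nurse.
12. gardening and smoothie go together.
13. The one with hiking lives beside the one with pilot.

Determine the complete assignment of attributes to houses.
Solution:

House | Hobby | Job | Color | Drink
-----------------------------------
  1   | hiking | nurse | orange | coffee
  2   | painting | pilot | white | soda
  3   | cooking | writer | black | tea
  4   | reading | chef | brown | juice
  5   | gardening | plumber | gray | smoothie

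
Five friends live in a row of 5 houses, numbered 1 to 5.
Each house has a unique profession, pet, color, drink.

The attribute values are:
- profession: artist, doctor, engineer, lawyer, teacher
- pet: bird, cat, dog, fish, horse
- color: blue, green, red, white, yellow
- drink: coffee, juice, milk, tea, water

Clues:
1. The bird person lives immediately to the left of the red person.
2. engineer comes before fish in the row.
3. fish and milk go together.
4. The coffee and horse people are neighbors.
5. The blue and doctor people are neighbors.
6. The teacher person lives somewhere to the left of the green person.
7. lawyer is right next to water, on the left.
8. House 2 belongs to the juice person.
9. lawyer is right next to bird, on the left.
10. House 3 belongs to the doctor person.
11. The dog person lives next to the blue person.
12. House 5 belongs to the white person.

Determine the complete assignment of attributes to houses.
Solution:

House | Profession | Pet | Color | Drink
----------------------------------------
  1   | teacher | dog | yellow | coffee
  2   | lawyer | horse | blue | juice
  3   | doctor | bird | green | water
  4   | engineer | cat | red | tea
  5   | artist | fish | white | milk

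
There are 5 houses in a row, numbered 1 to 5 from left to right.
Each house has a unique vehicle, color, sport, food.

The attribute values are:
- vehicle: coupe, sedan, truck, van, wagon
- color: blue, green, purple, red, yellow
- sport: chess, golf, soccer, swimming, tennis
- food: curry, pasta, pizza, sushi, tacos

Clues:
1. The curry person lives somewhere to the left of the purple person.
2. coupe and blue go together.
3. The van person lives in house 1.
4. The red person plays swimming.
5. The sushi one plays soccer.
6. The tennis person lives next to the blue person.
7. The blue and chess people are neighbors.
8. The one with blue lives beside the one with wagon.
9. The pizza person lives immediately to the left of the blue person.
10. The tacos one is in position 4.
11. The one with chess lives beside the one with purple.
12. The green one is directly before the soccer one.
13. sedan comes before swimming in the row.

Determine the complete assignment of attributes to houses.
Solution:

House | Vehicle | Color | Sport | Food
--------------------------------------
  1   | van | green | tennis | pizza
  2   | coupe | blue | soccer | sushi
  3   | wagon | yellow | chess | curry
  4   | sedan | purple | golf | tacos
  5   | truck | red | swimming | pasta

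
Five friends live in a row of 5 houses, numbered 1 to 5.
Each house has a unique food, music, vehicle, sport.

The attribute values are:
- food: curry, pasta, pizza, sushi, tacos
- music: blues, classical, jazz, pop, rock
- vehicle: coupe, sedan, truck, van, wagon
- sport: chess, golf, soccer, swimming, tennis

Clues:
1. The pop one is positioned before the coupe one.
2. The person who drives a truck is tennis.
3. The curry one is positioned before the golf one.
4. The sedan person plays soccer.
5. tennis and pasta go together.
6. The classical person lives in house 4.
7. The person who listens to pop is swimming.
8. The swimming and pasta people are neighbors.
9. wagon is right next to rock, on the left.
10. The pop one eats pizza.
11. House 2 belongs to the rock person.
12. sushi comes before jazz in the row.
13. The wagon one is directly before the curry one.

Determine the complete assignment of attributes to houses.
Solution:

House | Food | Music | Vehicle | Sport
--------------------------------------
  1   | sushi | blues | wagon | chess
  2   | curry | rock | sedan | soccer
  3   | pizza | pop | van | swimming
  4   | pasta | classical | truck | tennis
  5   | tacos | jazz | coupe | golf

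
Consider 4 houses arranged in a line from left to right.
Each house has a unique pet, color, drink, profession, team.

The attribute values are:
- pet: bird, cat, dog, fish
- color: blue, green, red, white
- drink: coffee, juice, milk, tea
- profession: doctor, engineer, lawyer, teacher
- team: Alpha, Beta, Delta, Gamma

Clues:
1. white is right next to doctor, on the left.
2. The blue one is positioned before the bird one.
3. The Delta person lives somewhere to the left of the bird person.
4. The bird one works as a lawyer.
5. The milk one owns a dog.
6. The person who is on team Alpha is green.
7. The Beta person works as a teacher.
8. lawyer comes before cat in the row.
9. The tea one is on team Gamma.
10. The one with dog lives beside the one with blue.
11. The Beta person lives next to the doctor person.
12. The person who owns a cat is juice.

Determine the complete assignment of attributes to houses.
Solution:

House | Pet | Color | Drink | Profession | Team
-----------------------------------------------
  1   | dog | white | milk | teacher | Beta
  2   | fish | blue | coffee | doctor | Delta
  3   | bird | red | tea | lawyer | Gamma
  4   | cat | green | juice | engineer | Alpha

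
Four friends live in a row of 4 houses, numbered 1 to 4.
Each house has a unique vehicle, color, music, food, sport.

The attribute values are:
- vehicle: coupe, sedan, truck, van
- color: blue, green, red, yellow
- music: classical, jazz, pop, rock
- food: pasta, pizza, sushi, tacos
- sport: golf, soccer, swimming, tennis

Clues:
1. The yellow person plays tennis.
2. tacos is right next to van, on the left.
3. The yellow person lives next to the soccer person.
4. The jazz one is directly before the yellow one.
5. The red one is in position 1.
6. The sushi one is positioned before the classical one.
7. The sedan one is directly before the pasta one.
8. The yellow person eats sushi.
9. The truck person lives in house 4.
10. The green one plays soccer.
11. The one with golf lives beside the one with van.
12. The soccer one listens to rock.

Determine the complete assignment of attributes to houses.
Solution:

House | Vehicle | Color | Music | Food | Sport
----------------------------------------------
  1   | coupe | red | jazz | tacos | golf
  2   | van | yellow | pop | sushi | tennis
  3   | sedan | green | rock | pizza | soccer
  4   | truck | blue | classical | pasta | swimming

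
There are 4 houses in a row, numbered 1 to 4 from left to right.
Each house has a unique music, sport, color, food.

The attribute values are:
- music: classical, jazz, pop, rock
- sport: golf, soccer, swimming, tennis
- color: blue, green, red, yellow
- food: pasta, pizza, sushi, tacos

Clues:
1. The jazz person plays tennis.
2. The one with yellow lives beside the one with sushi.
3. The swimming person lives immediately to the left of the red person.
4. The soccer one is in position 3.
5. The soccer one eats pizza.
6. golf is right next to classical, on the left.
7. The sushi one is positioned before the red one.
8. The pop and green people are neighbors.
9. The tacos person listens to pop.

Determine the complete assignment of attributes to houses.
Solution:

House | Music | Sport | Color | Food
------------------------------------
  1   | pop | golf | yellow | tacos
  2   | classical | swimming | green | sushi
  3   | rock | soccer | red | pizza
  4   | jazz | tennis | blue | pasta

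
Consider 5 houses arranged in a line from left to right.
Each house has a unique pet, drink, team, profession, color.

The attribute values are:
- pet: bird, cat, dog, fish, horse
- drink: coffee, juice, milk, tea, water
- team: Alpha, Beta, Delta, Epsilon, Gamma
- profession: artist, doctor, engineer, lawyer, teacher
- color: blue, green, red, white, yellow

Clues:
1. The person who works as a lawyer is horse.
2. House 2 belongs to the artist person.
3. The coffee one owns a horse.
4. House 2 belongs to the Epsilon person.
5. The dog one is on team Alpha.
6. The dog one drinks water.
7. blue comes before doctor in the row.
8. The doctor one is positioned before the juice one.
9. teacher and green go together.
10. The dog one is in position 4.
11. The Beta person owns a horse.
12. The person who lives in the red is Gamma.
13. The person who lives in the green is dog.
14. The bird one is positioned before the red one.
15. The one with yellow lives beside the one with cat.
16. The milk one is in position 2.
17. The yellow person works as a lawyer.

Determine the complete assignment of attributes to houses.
Solution:

House | Pet | Drink | Team | Profession | Color
-----------------------------------------------
  1   | horse | coffee | Beta | lawyer | yellow
  2   | cat | milk | Epsilon | artist | blue
  3   | bird | tea | Delta | doctor | white
  4   | dog | water | Alpha | teacher | green
  5   | fish | juice | Gamma | engineer | red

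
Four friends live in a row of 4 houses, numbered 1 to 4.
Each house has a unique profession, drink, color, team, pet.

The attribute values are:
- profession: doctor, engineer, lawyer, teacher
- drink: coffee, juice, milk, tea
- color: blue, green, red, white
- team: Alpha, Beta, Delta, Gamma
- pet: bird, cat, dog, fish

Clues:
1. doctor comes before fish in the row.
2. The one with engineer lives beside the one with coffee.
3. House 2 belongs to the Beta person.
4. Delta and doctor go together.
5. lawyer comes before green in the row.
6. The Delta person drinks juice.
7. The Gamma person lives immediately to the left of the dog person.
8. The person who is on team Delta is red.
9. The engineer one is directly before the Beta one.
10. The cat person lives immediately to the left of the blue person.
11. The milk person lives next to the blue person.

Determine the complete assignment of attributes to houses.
Solution:

House | Profession | Drink | Color | Team | Pet
-----------------------------------------------
  1   | engineer | milk | white | Gamma | cat
  2   | lawyer | coffee | blue | Beta | dog
  3   | doctor | juice | red | Delta | bird
  4   | teacher | tea | green | Alpha | fish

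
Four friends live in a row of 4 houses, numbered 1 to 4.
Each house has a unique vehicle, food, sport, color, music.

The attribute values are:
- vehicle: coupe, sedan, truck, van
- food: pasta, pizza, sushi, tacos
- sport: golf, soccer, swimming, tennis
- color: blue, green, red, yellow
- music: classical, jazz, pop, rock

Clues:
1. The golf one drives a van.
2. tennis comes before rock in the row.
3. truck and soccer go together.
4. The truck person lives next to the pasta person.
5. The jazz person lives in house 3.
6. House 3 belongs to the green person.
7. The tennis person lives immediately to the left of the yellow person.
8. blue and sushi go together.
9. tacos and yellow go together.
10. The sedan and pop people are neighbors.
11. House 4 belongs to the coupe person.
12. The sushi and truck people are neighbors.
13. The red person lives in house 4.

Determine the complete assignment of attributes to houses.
Solution:

House | Vehicle | Food | Sport | Color | Music
----------------------------------------------
  1   | sedan | sushi | tennis | blue | classical
  2   | truck | tacos | soccer | yellow | pop
  3   | van | pasta | golf | green | jazz
  4   | coupe | pizza | swimming | red | rock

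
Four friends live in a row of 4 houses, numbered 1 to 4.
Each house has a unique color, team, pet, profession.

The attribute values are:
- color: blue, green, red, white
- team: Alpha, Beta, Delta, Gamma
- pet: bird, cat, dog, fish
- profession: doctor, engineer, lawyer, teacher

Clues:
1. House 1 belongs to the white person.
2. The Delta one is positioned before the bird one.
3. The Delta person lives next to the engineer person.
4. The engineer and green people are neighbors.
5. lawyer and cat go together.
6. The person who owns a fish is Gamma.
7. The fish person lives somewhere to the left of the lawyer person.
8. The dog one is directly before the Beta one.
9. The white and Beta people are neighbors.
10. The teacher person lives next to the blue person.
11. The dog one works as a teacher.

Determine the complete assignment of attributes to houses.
Solution:

House | Color | Team | Pet | Profession
---------------------------------------
  1   | white | Delta | dog | teacher
  2   | blue | Beta | bird | engineer
  3   | green | Gamma | fish | doctor
  4   | red | Alpha | cat | lawyer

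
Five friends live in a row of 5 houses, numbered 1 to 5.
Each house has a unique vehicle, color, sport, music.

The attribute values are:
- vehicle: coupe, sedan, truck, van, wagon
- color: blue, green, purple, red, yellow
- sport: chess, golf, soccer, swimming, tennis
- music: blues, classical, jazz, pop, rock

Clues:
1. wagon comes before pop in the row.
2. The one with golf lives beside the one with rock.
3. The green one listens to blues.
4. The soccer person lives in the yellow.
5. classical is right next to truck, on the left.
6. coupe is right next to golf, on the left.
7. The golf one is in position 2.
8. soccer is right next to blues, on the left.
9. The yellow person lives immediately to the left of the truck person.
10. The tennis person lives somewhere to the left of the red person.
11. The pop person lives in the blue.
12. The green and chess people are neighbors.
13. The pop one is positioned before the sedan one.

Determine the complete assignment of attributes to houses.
Solution:

House | Vehicle | Color | Sport | Music
---------------------------------------
  1   | coupe | yellow | soccer | classical
  2   | truck | green | golf | blues
  3   | wagon | purple | chess | rock
  4   | van | blue | tennis | pop
  5   | sedan | red | swimming | jazz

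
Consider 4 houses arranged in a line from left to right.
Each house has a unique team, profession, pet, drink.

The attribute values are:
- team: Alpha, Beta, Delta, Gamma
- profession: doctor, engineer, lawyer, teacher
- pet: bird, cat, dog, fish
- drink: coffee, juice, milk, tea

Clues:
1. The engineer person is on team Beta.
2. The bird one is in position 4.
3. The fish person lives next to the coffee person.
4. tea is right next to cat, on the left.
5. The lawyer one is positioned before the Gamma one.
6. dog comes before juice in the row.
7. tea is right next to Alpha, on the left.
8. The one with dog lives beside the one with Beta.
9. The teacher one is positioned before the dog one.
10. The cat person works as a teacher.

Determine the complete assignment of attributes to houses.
Solution:

House | Team | Profession | Pet | Drink
---------------------------------------
  1   | Delta | lawyer | fish | tea
  2   | Alpha | teacher | cat | coffee
  3   | Gamma | doctor | dog | milk
  4   | Beta | engineer | bird | juice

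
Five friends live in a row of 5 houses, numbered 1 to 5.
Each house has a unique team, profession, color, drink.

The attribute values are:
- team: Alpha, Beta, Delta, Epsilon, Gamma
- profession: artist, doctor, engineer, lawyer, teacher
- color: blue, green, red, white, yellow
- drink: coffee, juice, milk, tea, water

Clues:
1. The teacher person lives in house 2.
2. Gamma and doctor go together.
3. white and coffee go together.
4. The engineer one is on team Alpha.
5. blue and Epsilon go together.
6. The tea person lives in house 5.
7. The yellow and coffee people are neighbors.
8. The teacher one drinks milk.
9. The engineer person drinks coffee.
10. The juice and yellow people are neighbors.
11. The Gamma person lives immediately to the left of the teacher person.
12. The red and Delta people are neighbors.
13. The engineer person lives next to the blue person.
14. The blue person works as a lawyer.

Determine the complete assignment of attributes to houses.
Solution:

House | Team | Profession | Color | Drink
-----------------------------------------
  1   | Gamma | doctor | red | juice
  2   | Delta | teacher | yellow | milk
  3   | Alpha | engineer | white | coffee
  4   | Epsilon | lawyer | blue | water
  5   | Beta | artist | green | tea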